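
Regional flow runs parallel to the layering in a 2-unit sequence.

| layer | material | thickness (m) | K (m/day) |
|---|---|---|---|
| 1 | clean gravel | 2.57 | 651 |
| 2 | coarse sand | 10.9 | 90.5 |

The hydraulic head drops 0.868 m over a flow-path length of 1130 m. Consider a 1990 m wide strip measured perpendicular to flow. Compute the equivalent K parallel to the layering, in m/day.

Flow is parallel to layering, so each bed carries its own Darcy discharge and the transmissivities add.
Σ(K_i·b_i) = 651×2.57 + 90.5×10.9 = 2660 m²/day.
Total thickness b = 13.47 m, so K_eq = Σ(K_i·b_i)/b = 197.4 m/day.

197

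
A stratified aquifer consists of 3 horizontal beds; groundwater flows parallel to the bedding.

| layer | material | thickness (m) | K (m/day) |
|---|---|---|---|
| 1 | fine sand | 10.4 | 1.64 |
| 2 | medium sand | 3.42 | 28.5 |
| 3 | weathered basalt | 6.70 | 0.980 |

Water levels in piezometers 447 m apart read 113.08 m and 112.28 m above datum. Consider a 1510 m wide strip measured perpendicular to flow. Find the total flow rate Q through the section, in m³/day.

Flow is parallel to layering, so each bed carries its own Darcy discharge and the transmissivities add.
Σ(K_i·b_i) = 1.64×10.4 + 28.5×3.42 + 0.980×6.70 = 121.1 m²/day.
Hydraulic gradient i = (113.08 − 112.28) / 447 = 0.8 / 447 = 0.001790.
Q = Σ(K_i·b_i) · W · i = 121.1 × 1510 × 0.001790 = 327.2 m³/day.

327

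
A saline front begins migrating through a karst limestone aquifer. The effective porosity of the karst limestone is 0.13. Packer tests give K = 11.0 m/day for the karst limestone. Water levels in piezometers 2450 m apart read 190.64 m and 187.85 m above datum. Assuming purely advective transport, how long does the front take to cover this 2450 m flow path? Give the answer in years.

Hydraulic gradient i = (190.64 − 187.85) / 2450 = 2.79 / 2450 = 0.001139.
Darcy flux q = K · i = 11.00 × 0.001139 = 0.01253 m/day.
Seepage velocity v = q / n_e = 0.01253 / 0.13 = 0.09636 m/day.
Travel time t = L / v = 2450 / 0.09636 = 25426 days = 69.61 years.

69.6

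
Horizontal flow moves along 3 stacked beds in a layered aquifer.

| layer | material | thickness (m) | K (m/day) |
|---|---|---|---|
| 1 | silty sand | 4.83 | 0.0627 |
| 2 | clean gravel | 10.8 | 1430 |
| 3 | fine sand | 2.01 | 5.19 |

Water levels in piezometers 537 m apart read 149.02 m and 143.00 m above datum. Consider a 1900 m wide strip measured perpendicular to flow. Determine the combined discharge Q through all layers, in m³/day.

329000

Flow is parallel to layering, so each bed carries its own Darcy discharge and the transmissivities add.
Σ(K_i·b_i) = 0.0627×4.83 + 1430×10.8 + 5.19×2.01 = 15455 m²/day.
Hydraulic gradient i = (149.02 − 143.00) / 537 = 6.02 / 537 = 0.01121.
Q = Σ(K_i·b_i) · W · i = 15455 × 1900 × 0.01121 = 3.292e+05 m³/day.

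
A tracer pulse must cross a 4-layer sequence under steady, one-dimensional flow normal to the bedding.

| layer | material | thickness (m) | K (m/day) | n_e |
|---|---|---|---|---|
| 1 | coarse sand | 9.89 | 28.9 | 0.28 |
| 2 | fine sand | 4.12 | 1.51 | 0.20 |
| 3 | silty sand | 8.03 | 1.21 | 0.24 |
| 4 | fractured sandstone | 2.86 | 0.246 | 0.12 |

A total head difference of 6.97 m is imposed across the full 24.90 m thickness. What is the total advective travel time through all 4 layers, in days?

With flow normal to the layers, continuity requires the same specific discharge q through every layer.
Σ(b_i/K_i) = 9.89/28.9 + 4.12/1.51 + 8.03/1.21 + 2.86/0.246 = 21.33 d.
q = Δh / Σ(b_i/K_i) = 6.97 / 21.33 = 0.3267 m/day.
In each layer the seepage velocity is v_i = q/n_i, so the layer transit time is t_i = b_i·n_i / q:
  layer 1 (coarse sand): t_1 = 9.89 × 0.28 / 0.3267 = 8.476 d
  layer 2 (fine sand): t_2 = 4.12 × 0.20 / 0.3267 = 2.522 d
  layer 3 (silty sand): t_3 = 8.03 × 0.24 / 0.3267 = 5.899 d
  layer 4 (fractured sandstone): t_4 = 2.86 × 0.12 / 0.3267 = 1.050 d
Total t = Σ t_i = 17.95 days.

17.9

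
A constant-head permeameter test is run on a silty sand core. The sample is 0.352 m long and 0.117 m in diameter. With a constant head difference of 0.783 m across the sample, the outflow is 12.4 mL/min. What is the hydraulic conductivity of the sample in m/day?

0.747

Cross-sectional area A = π·(d/2)² = π × (0.117/2)² = 0.01075 m².
Convert discharge: 12.4 mL/min = 2.067e-07 m³/s.
Darcy's law rearranged: K = Q·L / (A·Δh) = 2.067e-07 × 0.352 / (0.01075 × 0.783) = 8.642e-06 m/s = 0.7466 m/day.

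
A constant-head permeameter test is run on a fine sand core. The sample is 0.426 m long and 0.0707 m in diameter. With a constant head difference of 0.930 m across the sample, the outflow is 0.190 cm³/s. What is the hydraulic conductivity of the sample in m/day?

Cross-sectional area A = π·(d/2)² = π × (0.0707/2)² = 0.003926 m².
Convert discharge: 0.190 cm³/s = 1.900e-07 m³/s.
Darcy's law rearranged: K = Q·L / (A·Δh) = 1.900e-07 × 0.426 / (0.003926 × 0.930) = 2.217e-05 m/s = 1.915 m/day.

1.92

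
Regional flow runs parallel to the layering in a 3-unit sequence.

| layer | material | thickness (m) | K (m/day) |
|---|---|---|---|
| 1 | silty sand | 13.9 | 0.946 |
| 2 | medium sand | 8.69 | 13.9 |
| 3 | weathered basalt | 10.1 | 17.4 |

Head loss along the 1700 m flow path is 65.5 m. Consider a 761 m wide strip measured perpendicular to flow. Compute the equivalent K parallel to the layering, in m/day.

Flow is parallel to layering, so each bed carries its own Darcy discharge and the transmissivities add.
Σ(K_i·b_i) = 0.946×13.9 + 13.9×8.69 + 17.4×10.1 = 309.7 m²/day.
Total thickness b = 32.69 m, so K_eq = Σ(K_i·b_i)/b = 9.473 m/day.

9.47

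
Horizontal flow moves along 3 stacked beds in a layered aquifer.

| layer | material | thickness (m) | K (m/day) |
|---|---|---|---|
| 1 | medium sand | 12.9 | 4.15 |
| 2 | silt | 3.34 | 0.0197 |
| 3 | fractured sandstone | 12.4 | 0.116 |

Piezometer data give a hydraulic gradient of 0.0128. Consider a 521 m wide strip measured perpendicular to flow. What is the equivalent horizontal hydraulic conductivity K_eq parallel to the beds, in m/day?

Flow is parallel to layering, so each bed carries its own Darcy discharge and the transmissivities add.
Σ(K_i·b_i) = 4.15×12.9 + 0.0197×3.34 + 0.116×12.4 = 55.04 m²/day.
Total thickness b = 28.64 m, so K_eq = Σ(K_i·b_i)/b = 1.922 m/day.

1.92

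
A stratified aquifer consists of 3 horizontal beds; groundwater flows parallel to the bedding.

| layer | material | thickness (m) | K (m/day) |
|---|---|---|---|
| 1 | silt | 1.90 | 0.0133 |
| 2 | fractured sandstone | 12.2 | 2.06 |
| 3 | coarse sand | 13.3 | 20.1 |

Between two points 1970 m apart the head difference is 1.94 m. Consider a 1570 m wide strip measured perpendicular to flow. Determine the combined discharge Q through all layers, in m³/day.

Flow is parallel to layering, so each bed carries its own Darcy discharge and the transmissivities add.
Σ(K_i·b_i) = 0.0133×1.90 + 2.06×12.2 + 20.1×13.3 = 292.5 m²/day.
Hydraulic gradient i = Δh / L = 1.94 / 1970 = 0.0009848.
Q = Σ(K_i·b_i) · W · i = 292.5 × 1570 × 0.0009848 = 452.2 m³/day.

452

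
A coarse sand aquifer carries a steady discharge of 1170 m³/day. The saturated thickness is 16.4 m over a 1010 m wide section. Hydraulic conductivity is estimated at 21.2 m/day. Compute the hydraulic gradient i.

0.00333

Cross-sectional area A = 1010 × 16.4 = 16564 m².
From Q = K·A·i, i = Q / (K·A) = 1170 / (21.20 × 16564) = 0.003332.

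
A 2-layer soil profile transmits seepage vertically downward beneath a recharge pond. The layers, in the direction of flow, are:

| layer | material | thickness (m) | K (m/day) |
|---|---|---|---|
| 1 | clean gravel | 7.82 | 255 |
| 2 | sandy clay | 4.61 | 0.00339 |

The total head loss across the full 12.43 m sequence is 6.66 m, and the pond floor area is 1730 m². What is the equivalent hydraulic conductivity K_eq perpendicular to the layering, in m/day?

0.00914

Flow is perpendicular to layering, so the layers act in series and the equivalent K is the thickness-weighted harmonic mean.
Total thickness L = 7.82 + 4.61 = 12.43 m.
Σ(b_i/K_i) = 7.82/255 + 4.61/0.00339 = 1360 d.
K_eq = L / Σ(b_i/K_i) = 12.43 / 1360 = 0.009140 m/day.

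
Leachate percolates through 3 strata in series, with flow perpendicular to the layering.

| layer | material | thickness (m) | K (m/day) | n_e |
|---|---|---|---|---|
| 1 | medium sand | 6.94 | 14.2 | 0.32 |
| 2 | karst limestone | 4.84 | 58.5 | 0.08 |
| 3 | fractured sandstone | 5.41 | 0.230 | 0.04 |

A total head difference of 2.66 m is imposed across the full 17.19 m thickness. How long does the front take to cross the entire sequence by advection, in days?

With flow normal to the layers, continuity requires the same specific discharge q through every layer.
Σ(b_i/K_i) = 6.94/14.2 + 4.84/58.5 + 5.41/0.230 = 24.09 d.
q = Δh / Σ(b_i/K_i) = 2.66 / 24.09 = 0.1104 m/day.
In each layer the seepage velocity is v_i = q/n_i, so the layer transit time is t_i = b_i·n_i / q:
  layer 1 (medium sand): t_1 = 6.94 × 0.32 / 0.1104 = 20.12 d
  layer 2 (karst limestone): t_2 = 4.84 × 0.08 / 0.1104 = 3.507 d
  layer 3 (fractured sandstone): t_3 = 5.41 × 0.04 / 0.1104 = 1.960 d
Total t = Σ t_i = 25.58 days.

25.6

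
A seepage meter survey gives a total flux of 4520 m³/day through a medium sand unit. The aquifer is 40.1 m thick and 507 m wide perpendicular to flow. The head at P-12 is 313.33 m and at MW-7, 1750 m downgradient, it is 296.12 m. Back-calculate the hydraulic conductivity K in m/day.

Cross-sectional area A = 507 × 40.1 = 20331 m².
Hydraulic gradient i = (313.33 − 296.12) / 1750 = 17.21 / 1750 = 0.009834.
From Q = K·A·i, K = Q / (A·i) = 4520 / (20331 × 0.009834) = 22.61 m/day.

22.6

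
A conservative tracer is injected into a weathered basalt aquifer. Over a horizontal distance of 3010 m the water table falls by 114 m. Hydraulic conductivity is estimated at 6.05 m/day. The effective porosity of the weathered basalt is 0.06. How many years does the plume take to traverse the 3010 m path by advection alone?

Hydraulic gradient i = Δh / L = 114 / 3010 = 0.03787.
Darcy flux q = K · i = 6.050 × 0.03787 = 0.2291 m/day.
Seepage velocity v = q / n_e = 0.2291 / 0.06 = 3.819 m/day.
Travel time t = L / v = 3010 / 3.819 = 788.2 days = 2.158 years.

2.16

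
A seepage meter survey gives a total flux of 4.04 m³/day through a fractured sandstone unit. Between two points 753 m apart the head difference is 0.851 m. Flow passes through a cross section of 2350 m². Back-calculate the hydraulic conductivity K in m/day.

1.52

Hydraulic gradient i = Δh / L = 0.851 / 753 = 0.001130.
From Q = K·A·i, K = Q / (A·i) = 4.04 / (2350 × 0.001130) = 1.521 m/day.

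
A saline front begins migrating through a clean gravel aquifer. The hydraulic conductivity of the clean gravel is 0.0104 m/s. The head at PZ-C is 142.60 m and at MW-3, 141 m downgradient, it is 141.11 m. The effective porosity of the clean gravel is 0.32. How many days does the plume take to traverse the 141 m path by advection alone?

4.75

Convert K: 0.0104 m/s × 86400 = 898.6 m/day.
Hydraulic gradient i = (142.60 − 141.11) / 141 = 1.49 / 141 = 0.01057.
Darcy flux q = K · i = 898.6 × 0.01057 = 9.495 m/day.
Seepage velocity v = q / n_e = 9.495 / 0.32 = 29.67 m/day.
Travel time t = L / v = 141 / 29.67 = 4.752 days.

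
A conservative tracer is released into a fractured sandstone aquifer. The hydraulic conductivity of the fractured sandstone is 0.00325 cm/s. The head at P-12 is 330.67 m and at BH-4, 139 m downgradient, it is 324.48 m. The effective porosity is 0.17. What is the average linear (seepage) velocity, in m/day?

0.736

Convert K: 0.00325 cm/s × 864 = 2.808 m/day.
Hydraulic gradient i = (330.67 − 324.48) / 139 = 6.19 / 139 = 0.04453.
Darcy flux q = K · i = 2.808 × 0.04453 = 0.1250 m/day.
Seepage velocity v = q / n_e = 0.1250 / 0.17 = 0.7356 m/day.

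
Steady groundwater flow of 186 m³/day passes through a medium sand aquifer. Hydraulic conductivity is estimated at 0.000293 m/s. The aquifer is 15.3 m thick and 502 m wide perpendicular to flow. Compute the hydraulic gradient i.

0.000957

Convert K: 0.000293 m/s × 86400 = 25.32 m/day.
Cross-sectional area A = 502 × 15.3 = 7681 m².
From Q = K·A·i, i = Q / (K·A) = 186 / (25.32 × 7681) = 0.0009566.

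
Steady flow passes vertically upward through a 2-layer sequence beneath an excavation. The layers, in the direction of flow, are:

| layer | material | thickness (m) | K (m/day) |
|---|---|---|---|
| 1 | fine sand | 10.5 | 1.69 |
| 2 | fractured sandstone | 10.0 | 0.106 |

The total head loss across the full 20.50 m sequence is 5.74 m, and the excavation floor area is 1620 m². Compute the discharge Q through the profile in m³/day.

92.5

Flow is perpendicular to layering, so the layers act in series and the equivalent K is the thickness-weighted harmonic mean.
Total thickness L = 10.5 + 10.0 = 20.50 m.
Σ(b_i/K_i) = 10.5/1.69 + 10.0/0.106 = 100.6 d.
K_eq = L / Σ(b_i/K_i) = 20.50 / 100.6 = 0.2039 m/day.
Q = K_eq · A · (Δh/L) = 0.2039 × 1620 × (5.74/20.50) = 92.48 m³/day.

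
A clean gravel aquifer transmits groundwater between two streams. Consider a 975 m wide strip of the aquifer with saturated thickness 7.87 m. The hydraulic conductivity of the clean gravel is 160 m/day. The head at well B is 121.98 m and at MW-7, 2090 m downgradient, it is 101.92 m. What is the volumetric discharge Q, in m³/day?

Cross-sectional area A = 975 × 7.87 = 7673 m².
Hydraulic gradient i = (121.98 − 101.92) / 2090 = 20.06 / 2090 = 0.009598.
Darcy's law: Q = K · A · i = 160.0 × 7673 × 0.009598 = 11784 m³/day.

11800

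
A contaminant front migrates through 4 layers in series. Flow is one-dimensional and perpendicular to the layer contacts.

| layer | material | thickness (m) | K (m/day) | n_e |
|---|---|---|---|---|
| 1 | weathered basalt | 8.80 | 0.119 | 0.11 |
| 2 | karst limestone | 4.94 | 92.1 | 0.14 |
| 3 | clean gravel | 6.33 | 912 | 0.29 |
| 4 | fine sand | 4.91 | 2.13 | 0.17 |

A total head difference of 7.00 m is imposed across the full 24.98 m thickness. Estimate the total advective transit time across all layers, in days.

With flow normal to the layers, continuity requires the same specific discharge q through every layer.
Σ(b_i/K_i) = 8.80/0.119 + 4.94/92.1 + 6.33/912 + 4.91/2.13 = 76.32 d.
q = Δh / Σ(b_i/K_i) = 7.00 / 76.32 = 0.09172 m/day.
In each layer the seepage velocity is v_i = q/n_i, so the layer transit time is t_i = b_i·n_i / q:
  layer 1 (weathered basalt): t_1 = 8.80 × 0.11 / 0.09172 = 10.55 d
  layer 2 (karst limestone): t_2 = 4.94 × 0.14 / 0.09172 = 7.540 d
  layer 3 (clean gravel): t_3 = 6.33 × 0.29 / 0.09172 = 20.01 d
  layer 4 (fine sand): t_4 = 4.91 × 0.17 / 0.09172 = 9.100 d
Total t = Σ t_i = 47.21 days.

47.2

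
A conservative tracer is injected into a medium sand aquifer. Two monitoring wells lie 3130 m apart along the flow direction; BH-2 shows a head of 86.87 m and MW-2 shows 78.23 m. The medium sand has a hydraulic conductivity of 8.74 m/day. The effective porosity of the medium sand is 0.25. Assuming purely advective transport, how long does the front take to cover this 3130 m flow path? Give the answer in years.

Hydraulic gradient i = (86.87 − 78.23) / 3130 = 8.64 / 3130 = 0.002760.
Darcy flux q = K · i = 8.740 × 0.002760 = 0.02413 m/day.
Seepage velocity v = q / n_e = 0.02413 / 0.25 = 0.09650 m/day.
Travel time t = L / v = 3130 / 0.09650 = 32434 days = 88.80 years.

88.8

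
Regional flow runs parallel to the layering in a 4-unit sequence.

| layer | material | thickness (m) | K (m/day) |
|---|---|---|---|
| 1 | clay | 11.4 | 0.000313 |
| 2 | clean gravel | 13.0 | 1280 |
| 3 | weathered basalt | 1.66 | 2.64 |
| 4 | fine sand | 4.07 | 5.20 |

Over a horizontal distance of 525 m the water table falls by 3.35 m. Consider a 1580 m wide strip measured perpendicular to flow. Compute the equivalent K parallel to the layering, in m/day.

Flow is parallel to layering, so each bed carries its own Darcy discharge and the transmissivities add.
Σ(K_i·b_i) = 0.000313×11.4 + 1280×13.0 + 2.64×1.66 + 5.20×4.07 = 16666 m²/day.
Total thickness b = 30.13 m, so K_eq = Σ(K_i·b_i)/b = 553.1 m/day.

553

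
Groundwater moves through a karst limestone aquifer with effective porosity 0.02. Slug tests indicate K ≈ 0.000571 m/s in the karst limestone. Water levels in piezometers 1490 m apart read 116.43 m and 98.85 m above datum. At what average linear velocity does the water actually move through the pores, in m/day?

Convert K: 0.000571 m/s × 86400 = 49.33 m/day.
Hydraulic gradient i = (116.43 − 98.85) / 1490 = 17.58 / 1490 = 0.01180.
Darcy flux q = K · i = 49.33 × 0.01180 = 0.5821 m/day.
Seepage velocity v = q / n_e = 0.5821 / 0.02 = 29.10 m/day.

29.1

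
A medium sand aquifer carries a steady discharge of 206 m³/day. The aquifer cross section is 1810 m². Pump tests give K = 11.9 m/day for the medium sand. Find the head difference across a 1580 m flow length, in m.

From Q = K·A·i, i = Q / (K·A) = 206 / (11.90 × 1810) = 0.009564.
Head loss Δh = i · L = 0.009564 × 1580 = 15.11 m.

15.1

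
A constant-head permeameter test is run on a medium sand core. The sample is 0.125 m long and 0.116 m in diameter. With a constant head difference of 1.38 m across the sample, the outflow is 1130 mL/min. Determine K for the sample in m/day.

13.9

Cross-sectional area A = π·(d/2)² = π × (0.116/2)² = 0.01057 m².
Convert discharge: 1130 mL/min = 1.883e-05 m³/s.
Darcy's law rearranged: K = Q·L / (A·Δh) = 1.883e-05 × 0.125 / (0.01057 × 1.38) = 0.0001614 m/s = 13.95 m/day.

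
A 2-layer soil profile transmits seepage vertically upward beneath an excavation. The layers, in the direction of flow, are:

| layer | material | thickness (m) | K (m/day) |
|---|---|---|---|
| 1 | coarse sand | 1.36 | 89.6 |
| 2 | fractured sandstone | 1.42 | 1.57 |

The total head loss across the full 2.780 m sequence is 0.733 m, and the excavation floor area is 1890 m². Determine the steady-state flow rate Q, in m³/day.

1510

Flow is perpendicular to layering, so the layers act in series and the equivalent K is the thickness-weighted harmonic mean.
Total thickness L = 1.36 + 1.42 = 2.780 m.
Σ(b_i/K_i) = 1.36/89.6 + 1.42/1.57 = 0.9196 d.
K_eq = L / Σ(b_i/K_i) = 2.780 / 0.9196 = 3.023 m/day.
Q = K_eq · A · (Δh/L) = 3.023 × 1890 × (0.733/2.780) = 1506 m³/day.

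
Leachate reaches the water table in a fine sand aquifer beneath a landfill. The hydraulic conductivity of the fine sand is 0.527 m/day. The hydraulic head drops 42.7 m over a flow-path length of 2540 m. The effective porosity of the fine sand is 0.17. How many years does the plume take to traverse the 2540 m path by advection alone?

Hydraulic gradient i = Δh / L = 42.7 / 2540 = 0.01681.
Darcy flux q = K · i = 0.5270 × 0.01681 = 0.008859 m/day.
Seepage velocity v = q / n_e = 0.008859 / 0.17 = 0.05211 m/day.
Travel time t = L / v = 2540 / 0.05211 = 48739 days = 133.4 years.

133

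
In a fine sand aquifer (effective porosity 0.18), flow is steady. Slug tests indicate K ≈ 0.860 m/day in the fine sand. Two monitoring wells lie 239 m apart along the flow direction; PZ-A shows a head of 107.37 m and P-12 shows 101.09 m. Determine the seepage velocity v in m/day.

Hydraulic gradient i = (107.37 − 101.09) / 239 = 6.28 / 239 = 0.02628.
Darcy flux q = K · i = 0.8600 × 0.02628 = 0.02260 m/day.
Seepage velocity v = q / n_e = 0.02260 / 0.18 = 0.1255 m/day.

0.126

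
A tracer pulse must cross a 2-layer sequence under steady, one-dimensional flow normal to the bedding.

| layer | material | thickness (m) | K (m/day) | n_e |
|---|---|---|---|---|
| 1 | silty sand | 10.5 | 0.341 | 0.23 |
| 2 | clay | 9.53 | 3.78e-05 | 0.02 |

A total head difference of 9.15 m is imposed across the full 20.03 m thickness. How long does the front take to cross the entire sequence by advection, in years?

With flow normal to the layers, continuity requires the same specific discharge q through every layer.
Σ(b_i/K_i) = 10.5/0.341 + 9.53/3.78e-05 = 2.521e+05 d.
q = Δh / Σ(b_i/K_i) = 9.15 / 2.521e+05 = 3.629e-05 m/day.
In each layer the seepage velocity is v_i = q/n_i, so the layer transit time is t_i = b_i·n_i / q:
  layer 1 (silty sand): t_1 = 10.5 × 0.23 / 3.629e-05 = 66550 d
  layer 2 (clay): t_2 = 9.53 × 0.02 / 3.629e-05 = 5252 d
Total t = Σ t_i = 71803 days = 196.6 years.

197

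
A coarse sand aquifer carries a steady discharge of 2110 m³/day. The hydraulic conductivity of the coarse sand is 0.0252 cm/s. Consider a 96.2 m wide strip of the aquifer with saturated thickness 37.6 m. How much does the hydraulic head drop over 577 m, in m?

15.5

Convert K: 0.0252 cm/s × 864 = 21.77 m/day.
Cross-sectional area A = 96.2 × 37.6 = 3617 m².
From Q = K·A·i, i = Q / (K·A) = 2110 / (21.77 × 3617) = 0.02679.
Head loss Δh = i · L = 0.02679 × 577 = 15.46 m.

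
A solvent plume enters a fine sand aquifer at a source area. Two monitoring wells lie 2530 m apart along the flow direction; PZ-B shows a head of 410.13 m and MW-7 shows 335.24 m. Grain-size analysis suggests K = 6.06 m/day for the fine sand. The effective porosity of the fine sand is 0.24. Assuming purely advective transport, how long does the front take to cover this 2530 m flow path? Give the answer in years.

Hydraulic gradient i = (410.13 − 335.24) / 2530 = 74.89 / 2530 = 0.02960.
Darcy flux q = K · i = 6.060 × 0.02960 = 0.1794 m/day.
Seepage velocity v = q / n_e = 0.1794 / 0.24 = 0.7474 m/day.
Travel time t = L / v = 2530 / 0.7474 = 3385 days = 9.268 years.

9.27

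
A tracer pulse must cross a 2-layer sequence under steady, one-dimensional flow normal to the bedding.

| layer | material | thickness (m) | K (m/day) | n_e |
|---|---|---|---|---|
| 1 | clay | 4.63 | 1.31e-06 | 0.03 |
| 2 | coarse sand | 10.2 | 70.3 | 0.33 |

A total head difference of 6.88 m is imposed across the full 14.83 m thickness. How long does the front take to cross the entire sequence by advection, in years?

With flow normal to the layers, continuity requires the same specific discharge q through every layer.
Σ(b_i/K_i) = 4.63/1.31e-06 + 10.2/70.3 = 3.534e+06 d.
q = Δh / Σ(b_i/K_i) = 6.88 / 3.534e+06 = 1.947e-06 m/day.
In each layer the seepage velocity is v_i = q/n_i, so the layer transit time is t_i = b_i·n_i / q:
  layer 1 (clay): t_1 = 4.63 × 0.03 / 1.947e-06 = 71355 d
  layer 2 (coarse sand): t_2 = 10.2 × 0.33 / 1.947e-06 = 1.729e+06 d
Total t = Σ t_i = 1.801e+06 days = 4930 years.

4930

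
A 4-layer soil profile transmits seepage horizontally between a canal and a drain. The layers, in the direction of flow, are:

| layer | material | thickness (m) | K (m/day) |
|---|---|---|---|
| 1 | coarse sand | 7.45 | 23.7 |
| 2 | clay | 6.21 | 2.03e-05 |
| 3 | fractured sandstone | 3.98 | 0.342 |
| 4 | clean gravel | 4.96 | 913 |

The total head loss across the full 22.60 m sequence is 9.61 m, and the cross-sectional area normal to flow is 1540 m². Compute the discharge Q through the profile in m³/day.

0.0484

Flow is perpendicular to layering, so the layers act in series and the equivalent K is the thickness-weighted harmonic mean.
Total thickness L = 7.45 + 6.21 + 3.98 + 4.96 = 22.60 m.
Σ(b_i/K_i) = 7.45/23.7 + 6.21/2.03e-05 + 3.98/0.342 + 4.96/913 = 3.059e+05 d.
K_eq = L / Σ(b_i/K_i) = 22.60 / 3.059e+05 = 7.387e-05 m/day.
Q = K_eq · A · (Δh/L) = 7.387e-05 × 1540 × (9.61/22.60) = 0.04838 m³/day.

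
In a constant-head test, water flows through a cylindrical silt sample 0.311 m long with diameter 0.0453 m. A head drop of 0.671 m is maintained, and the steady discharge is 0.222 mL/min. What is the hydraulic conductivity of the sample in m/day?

0.0919

Cross-sectional area A = π·(d/2)² = π × (0.0453/2)² = 0.001612 m².
Convert discharge: 0.222 mL/min = 3.700e-09 m³/s.
Darcy's law rearranged: K = Q·L / (A·Δh) = 3.700e-09 × 0.311 / (0.001612 × 0.671) = 1.064e-06 m/s = 0.09193 m/day.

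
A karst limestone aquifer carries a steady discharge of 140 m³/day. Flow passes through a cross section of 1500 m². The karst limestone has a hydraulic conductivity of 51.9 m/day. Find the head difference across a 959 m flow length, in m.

From Q = K·A·i, i = Q / (K·A) = 140 / (51.90 × 1500) = 0.001798.
Head loss Δh = i · L = 0.001798 × 959 = 1.725 m.

1.72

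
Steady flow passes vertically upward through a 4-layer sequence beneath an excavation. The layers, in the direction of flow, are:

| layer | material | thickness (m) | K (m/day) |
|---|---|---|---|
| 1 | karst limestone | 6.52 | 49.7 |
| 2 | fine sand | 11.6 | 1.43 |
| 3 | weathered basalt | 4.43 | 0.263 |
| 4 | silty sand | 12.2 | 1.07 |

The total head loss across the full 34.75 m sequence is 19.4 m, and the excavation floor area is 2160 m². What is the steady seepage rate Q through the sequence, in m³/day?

1150

Flow is perpendicular to layering, so the layers act in series and the equivalent K is the thickness-weighted harmonic mean.
Total thickness L = 6.52 + 11.6 + 4.43 + 12.2 = 34.75 m.
Σ(b_i/K_i) = 6.52/49.7 + 11.6/1.43 + 4.43/0.263 + 12.2/1.07 = 36.49 d.
K_eq = L / Σ(b_i/K_i) = 34.75 / 36.49 = 0.9523 m/day.
Q = K_eq · A · (Δh/L) = 0.9523 × 2160 × (19.4/34.75) = 1148 m³/day.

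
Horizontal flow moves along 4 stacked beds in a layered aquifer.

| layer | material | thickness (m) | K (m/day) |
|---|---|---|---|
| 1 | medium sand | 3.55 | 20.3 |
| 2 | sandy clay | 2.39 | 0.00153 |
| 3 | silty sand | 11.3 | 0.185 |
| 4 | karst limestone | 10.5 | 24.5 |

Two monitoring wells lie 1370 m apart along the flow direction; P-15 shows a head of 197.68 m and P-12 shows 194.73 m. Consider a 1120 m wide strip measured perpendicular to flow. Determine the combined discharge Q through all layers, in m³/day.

Flow is parallel to layering, so each bed carries its own Darcy discharge and the transmissivities add.
Σ(K_i·b_i) = 20.3×3.55 + 0.00153×2.39 + 0.185×11.3 + 24.5×10.5 = 331.4 m²/day.
Hydraulic gradient i = (197.68 − 194.73) / 1370 = 2.95 / 1370 = 0.002153.
Q = Σ(K_i·b_i) · W · i = 331.4 × 1120 × 0.002153 = 799.3 m³/day.

799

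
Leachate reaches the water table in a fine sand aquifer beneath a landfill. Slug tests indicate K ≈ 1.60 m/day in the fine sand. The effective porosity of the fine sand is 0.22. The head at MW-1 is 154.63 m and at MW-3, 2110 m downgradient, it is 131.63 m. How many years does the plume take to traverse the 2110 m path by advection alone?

Hydraulic gradient i = (154.63 − 131.63) / 2110 = 23 / 2110 = 0.01090.
Darcy flux q = K · i = 1.600 × 0.01090 = 0.01744 m/day.
Seepage velocity v = q / n_e = 0.01744 / 0.22 = 0.07928 m/day.
Travel time t = L / v = 2110 / 0.07928 = 26616 days = 72.87 years.

72.9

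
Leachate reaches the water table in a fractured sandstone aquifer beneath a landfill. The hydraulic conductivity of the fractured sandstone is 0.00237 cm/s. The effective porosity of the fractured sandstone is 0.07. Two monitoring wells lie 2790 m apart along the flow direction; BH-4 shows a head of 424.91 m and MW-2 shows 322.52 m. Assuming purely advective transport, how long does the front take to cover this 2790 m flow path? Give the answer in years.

7.12

Convert K: 0.00237 cm/s × 864 = 2.048 m/day.
Hydraulic gradient i = (424.91 − 322.52) / 2790 = 102.39 / 2790 = 0.03670.
Darcy flux q = K · i = 2.048 × 0.03670 = 0.07515 m/day.
Seepage velocity v = q / n_e = 0.07515 / 0.07 = 1.074 m/day.
Travel time t = L / v = 2790 / 1.074 = 2599 days = 7.115 years.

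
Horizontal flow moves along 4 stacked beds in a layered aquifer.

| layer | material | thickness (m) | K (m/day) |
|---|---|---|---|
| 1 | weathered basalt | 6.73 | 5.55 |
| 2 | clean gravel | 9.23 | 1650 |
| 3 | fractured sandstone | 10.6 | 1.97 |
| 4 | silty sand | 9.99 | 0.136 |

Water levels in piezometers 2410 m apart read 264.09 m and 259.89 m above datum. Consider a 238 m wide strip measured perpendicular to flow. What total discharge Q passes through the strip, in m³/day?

Flow is parallel to layering, so each bed carries its own Darcy discharge and the transmissivities add.
Σ(K_i·b_i) = 5.55×6.73 + 1650×9.23 + 1.97×10.6 + 0.136×9.99 = 15289 m²/day.
Hydraulic gradient i = (264.09 − 259.89) / 2410 = 4.2 / 2410 = 0.001743.
Q = Σ(K_i·b_i) · W · i = 15289 × 238 × 0.001743 = 6341 m³/day.

6340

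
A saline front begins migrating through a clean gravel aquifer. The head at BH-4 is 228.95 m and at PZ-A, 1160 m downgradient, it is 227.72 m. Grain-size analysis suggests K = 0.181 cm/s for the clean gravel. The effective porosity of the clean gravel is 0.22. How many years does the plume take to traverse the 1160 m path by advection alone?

4.21

Convert K: 0.181 cm/s × 864 = 156.4 m/day.
Hydraulic gradient i = (228.95 − 227.72) / 1160 = 1.23 / 1160 = 0.001060.
Darcy flux q = K · i = 156.4 × 0.001060 = 0.1658 m/day.
Seepage velocity v = q / n_e = 0.1658 / 0.22 = 0.7537 m/day.
Travel time t = L / v = 1160 / 0.7537 = 1539 days = 4.214 years.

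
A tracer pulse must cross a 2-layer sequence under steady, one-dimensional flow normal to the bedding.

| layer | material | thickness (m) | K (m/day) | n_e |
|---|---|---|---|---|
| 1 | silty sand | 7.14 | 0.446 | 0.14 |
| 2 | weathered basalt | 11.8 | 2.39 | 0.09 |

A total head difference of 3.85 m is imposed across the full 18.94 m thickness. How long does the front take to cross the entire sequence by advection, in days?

With flow normal to the layers, continuity requires the same specific discharge q through every layer.
Σ(b_i/K_i) = 7.14/0.446 + 11.8/2.39 = 20.95 d.
q = Δh / Σ(b_i/K_i) = 3.85 / 20.95 = 0.1838 m/day.
In each layer the seepage velocity is v_i = q/n_i, so the layer transit time is t_i = b_i·n_i / q:
  layer 1 (silty sand): t_1 = 7.14 × 0.14 / 0.1838 = 5.438 d
  layer 2 (weathered basalt): t_2 = 11.8 × 0.09 / 0.1838 = 5.778 d
Total t = Σ t_i = 11.22 days.

11.2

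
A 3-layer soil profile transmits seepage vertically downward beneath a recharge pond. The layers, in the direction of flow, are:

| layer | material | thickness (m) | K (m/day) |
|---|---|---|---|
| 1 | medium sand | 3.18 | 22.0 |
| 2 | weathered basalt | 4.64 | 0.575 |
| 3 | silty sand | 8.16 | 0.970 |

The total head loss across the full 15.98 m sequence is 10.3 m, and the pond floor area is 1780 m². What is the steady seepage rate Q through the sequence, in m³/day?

1100

Flow is perpendicular to layering, so the layers act in series and the equivalent K is the thickness-weighted harmonic mean.
Total thickness L = 3.18 + 4.64 + 8.16 = 15.98 m.
Σ(b_i/K_i) = 3.18/22.0 + 4.64/0.575 + 8.16/0.970 = 16.63 d.
K_eq = L / Σ(b_i/K_i) = 15.98 / 16.63 = 0.9611 m/day.
Q = K_eq · A · (Δh/L) = 0.9611 × 1780 × (10.3/15.98) = 1103 m³/day.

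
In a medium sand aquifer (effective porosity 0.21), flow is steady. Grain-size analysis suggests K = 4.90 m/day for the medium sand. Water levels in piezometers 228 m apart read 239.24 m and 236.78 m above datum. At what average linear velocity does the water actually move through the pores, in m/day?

Hydraulic gradient i = (239.24 − 236.78) / 228 = 2.46 / 228 = 0.01079.
Darcy flux q = K · i = 4.900 × 0.01079 = 0.05287 m/day.
Seepage velocity v = q / n_e = 0.05287 / 0.21 = 0.2518 m/day.

0.252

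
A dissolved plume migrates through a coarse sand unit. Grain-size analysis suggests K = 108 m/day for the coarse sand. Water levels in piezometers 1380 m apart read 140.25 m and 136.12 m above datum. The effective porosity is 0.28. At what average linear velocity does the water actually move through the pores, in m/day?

Hydraulic gradient i = (140.25 − 136.12) / 1380 = 4.13 / 1380 = 0.002993.
Darcy flux q = K · i = 108.0 × 0.002993 = 0.3232 m/day.
Seepage velocity v = q / n_e = 0.3232 / 0.28 = 1.154 m/day.

1.15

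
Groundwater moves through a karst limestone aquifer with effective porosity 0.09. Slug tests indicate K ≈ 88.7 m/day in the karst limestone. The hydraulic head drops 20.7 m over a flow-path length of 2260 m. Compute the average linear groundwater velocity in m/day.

Hydraulic gradient i = Δh / L = 20.7 / 2260 = 0.009159.
Darcy flux q = K · i = 88.70 × 0.009159 = 0.8124 m/day.
Seepage velocity v = q / n_e = 0.8124 / 0.09 = 9.027 m/day.

9.03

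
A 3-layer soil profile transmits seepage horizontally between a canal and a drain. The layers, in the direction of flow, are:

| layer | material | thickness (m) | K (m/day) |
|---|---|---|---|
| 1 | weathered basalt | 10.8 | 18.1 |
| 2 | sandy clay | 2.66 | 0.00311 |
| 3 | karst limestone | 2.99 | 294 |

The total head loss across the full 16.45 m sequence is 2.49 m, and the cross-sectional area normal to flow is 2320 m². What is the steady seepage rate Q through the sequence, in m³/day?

Flow is perpendicular to layering, so the layers act in series and the equivalent K is the thickness-weighted harmonic mean.
Total thickness L = 10.8 + 2.66 + 2.99 = 16.45 m.
Σ(b_i/K_i) = 10.8/18.1 + 2.66/0.00311 + 2.99/294 = 855.9 d.
K_eq = L / Σ(b_i/K_i) = 16.45 / 855.9 = 0.01922 m/day.
Q = K_eq · A · (Δh/L) = 0.01922 × 2320 × (2.49/16.45) = 6.749 m³/day.

6.75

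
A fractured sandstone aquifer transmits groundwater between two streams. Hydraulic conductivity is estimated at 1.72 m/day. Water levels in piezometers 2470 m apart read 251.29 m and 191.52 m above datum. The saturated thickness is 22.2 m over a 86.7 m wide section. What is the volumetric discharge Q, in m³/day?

Cross-sectional area A = 86.7 × 22.2 = 1925 m².
Hydraulic gradient i = (251.29 − 191.52) / 2470 = 59.77 / 2470 = 0.02420.
Darcy's law: Q = K · A · i = 1.720 × 1925 × 0.02420 = 80.11 m³/day.

80.1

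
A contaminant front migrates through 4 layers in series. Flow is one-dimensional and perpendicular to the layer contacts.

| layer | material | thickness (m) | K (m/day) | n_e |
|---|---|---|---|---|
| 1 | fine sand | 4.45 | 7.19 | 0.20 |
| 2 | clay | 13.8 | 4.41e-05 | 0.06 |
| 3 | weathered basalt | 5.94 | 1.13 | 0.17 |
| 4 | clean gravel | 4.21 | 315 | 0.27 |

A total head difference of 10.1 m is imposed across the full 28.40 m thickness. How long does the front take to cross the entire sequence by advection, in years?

328

With flow normal to the layers, continuity requires the same specific discharge q through every layer.
Σ(b_i/K_i) = 4.45/7.19 + 13.8/4.41e-05 + 5.94/1.13 + 4.21/315 = 3.129e+05 d.
q = Δh / Σ(b_i/K_i) = 10.1 / 3.129e+05 = 3.228e-05 m/day.
In each layer the seepage velocity is v_i = q/n_i, so the layer transit time is t_i = b_i·n_i / q:
  layer 1 (fine sand): t_1 = 4.45 × 0.20 / 3.228e-05 = 27575 d
  layer 2 (clay): t_2 = 13.8 × 0.06 / 3.228e-05 = 25654 d
  layer 3 (weathered basalt): t_3 = 5.94 × 0.17 / 3.228e-05 = 31287 d
  layer 4 (clean gravel): t_4 = 4.21 × 0.27 / 3.228e-05 = 35219 d
Total t = Σ t_i = 1.197e+05 days = 327.8 years.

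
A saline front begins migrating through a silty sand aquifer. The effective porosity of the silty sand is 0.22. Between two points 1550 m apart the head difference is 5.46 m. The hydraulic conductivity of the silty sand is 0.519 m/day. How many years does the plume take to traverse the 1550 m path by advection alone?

511

Hydraulic gradient i = Δh / L = 5.46 / 1550 = 0.003523.
Darcy flux q = K · i = 0.5190 × 0.003523 = 0.001828 m/day.
Seepage velocity v = q / n_e = 0.001828 / 0.22 = 0.008310 m/day.
Travel time t = L / v = 1550 / 0.008310 = 1.865e+05 days = 510.7 years.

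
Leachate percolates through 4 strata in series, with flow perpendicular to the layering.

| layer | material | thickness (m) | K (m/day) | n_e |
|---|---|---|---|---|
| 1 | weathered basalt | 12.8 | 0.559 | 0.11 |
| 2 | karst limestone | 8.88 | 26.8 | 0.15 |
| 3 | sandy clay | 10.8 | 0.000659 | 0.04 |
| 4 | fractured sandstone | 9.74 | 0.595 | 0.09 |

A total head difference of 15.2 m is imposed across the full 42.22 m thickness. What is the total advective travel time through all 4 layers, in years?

With flow normal to the layers, continuity requires the same specific discharge q through every layer.
Σ(b_i/K_i) = 12.8/0.559 + 8.88/26.8 + 10.8/0.000659 + 9.74/0.595 = 16428 d.
q = Δh / Σ(b_i/K_i) = 15.2 / 16428 = 0.0009252 m/day.
In each layer the seepage velocity is v_i = q/n_i, so the layer transit time is t_i = b_i·n_i / q:
  layer 1 (weathered basalt): t_1 = 12.8 × 0.11 / 0.0009252 = 1522 d
  layer 2 (karst limestone): t_2 = 8.88 × 0.15 / 0.0009252 = 1440 d
  layer 3 (sandy clay): t_3 = 10.8 × 0.04 / 0.0009252 = 466.9 d
  layer 4 (fractured sandstone): t_4 = 9.74 × 0.09 / 0.0009252 = 947.4 d
Total t = Σ t_i = 4376 days = 11.98 years.

12.0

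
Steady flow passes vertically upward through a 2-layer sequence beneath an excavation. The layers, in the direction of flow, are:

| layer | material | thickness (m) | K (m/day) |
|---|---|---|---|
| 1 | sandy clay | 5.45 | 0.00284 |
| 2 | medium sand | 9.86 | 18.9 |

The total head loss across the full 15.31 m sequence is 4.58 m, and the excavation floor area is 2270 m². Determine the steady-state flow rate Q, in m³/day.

5.42

Flow is perpendicular to layering, so the layers act in series and the equivalent K is the thickness-weighted harmonic mean.
Total thickness L = 5.45 + 9.86 = 15.31 m.
Σ(b_i/K_i) = 5.45/0.00284 + 9.86/18.9 = 1920 d.
K_eq = L / Σ(b_i/K_i) = 15.31 / 1920 = 0.007976 m/day.
Q = K_eq · A · (Δh/L) = 0.007976 × 2270 × (4.58/15.31) = 5.416 m³/day.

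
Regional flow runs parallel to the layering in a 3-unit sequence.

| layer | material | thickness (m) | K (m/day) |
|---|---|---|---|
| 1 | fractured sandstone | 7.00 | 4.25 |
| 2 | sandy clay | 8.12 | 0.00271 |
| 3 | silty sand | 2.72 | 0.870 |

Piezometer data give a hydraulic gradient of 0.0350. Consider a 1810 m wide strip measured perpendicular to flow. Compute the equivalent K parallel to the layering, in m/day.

Flow is parallel to layering, so each bed carries its own Darcy discharge and the transmissivities add.
Σ(K_i·b_i) = 4.25×7.00 + 0.00271×8.12 + 0.870×2.72 = 32.14 m²/day.
Total thickness b = 17.84 m, so K_eq = Σ(K_i·b_i)/b = 1.801 m/day.

1.80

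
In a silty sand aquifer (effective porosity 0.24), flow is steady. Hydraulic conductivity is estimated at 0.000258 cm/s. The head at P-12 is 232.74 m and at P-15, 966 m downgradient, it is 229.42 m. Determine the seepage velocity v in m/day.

0.00319

Convert K: 0.000258 cm/s × 864 = 0.2229 m/day.
Hydraulic gradient i = (232.74 − 229.42) / 966 = 3.32 / 966 = 0.003437.
Darcy flux q = K · i = 0.2229 × 0.003437 = 0.0007661 m/day.
Seepage velocity v = q / n_e = 0.0007661 / 0.24 = 0.003192 m/day.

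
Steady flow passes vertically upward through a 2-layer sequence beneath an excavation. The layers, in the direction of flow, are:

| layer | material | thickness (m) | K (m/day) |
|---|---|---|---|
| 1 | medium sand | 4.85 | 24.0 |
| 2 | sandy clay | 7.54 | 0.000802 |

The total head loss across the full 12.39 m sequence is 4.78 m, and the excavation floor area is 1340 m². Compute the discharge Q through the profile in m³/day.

0.681

Flow is perpendicular to layering, so the layers act in series and the equivalent K is the thickness-weighted harmonic mean.
Total thickness L = 4.85 + 7.54 = 12.39 m.
Σ(b_i/K_i) = 4.85/24.0 + 7.54/0.000802 = 9402 d.
K_eq = L / Σ(b_i/K_i) = 12.39 / 9402 = 0.001318 m/day.
Q = K_eq · A · (Δh/L) = 0.001318 × 1340 × (4.78/12.39) = 0.6813 m³/day.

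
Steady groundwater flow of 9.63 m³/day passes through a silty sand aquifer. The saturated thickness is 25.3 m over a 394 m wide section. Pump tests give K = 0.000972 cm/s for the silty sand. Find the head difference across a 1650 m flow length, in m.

1.90

Convert K: 0.000972 cm/s × 864 = 0.8398 m/day.
Cross-sectional area A = 394 × 25.3 = 9968 m².
From Q = K·A·i, i = Q / (K·A) = 9.63 / (0.8398 × 9968) = 0.001150.
Head loss Δh = i · L = 0.001150 × 1650 = 1.898 m.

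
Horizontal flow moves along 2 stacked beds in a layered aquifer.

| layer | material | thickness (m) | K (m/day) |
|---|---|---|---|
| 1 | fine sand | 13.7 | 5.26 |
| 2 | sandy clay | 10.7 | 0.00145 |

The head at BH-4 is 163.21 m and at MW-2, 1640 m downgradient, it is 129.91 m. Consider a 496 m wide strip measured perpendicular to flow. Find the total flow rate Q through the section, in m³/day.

Flow is parallel to layering, so each bed carries its own Darcy discharge and the transmissivities add.
Σ(K_i·b_i) = 5.26×13.7 + 0.00145×10.7 = 72.08 m²/day.
Hydraulic gradient i = (163.21 − 129.91) / 1640 = 33.3 / 1640 = 0.02030.
Q = Σ(K_i·b_i) · W · i = 72.08 × 496 × 0.02030 = 725.9 m³/day.

726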